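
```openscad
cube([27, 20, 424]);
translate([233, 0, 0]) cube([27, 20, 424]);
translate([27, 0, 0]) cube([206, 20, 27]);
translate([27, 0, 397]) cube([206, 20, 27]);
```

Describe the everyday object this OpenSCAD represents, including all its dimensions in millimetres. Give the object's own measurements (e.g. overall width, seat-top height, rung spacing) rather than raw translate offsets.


A rectangular picture frame lying in the x–z plane (depth along y). The opening is 206 mm wide (x) by 370 mm tall (z), surrounded by a border 27 mm wide on all four sides. The frame is 20 mm deep and is made of two full-height vertical stiles with two horizontal rails fitted between them.


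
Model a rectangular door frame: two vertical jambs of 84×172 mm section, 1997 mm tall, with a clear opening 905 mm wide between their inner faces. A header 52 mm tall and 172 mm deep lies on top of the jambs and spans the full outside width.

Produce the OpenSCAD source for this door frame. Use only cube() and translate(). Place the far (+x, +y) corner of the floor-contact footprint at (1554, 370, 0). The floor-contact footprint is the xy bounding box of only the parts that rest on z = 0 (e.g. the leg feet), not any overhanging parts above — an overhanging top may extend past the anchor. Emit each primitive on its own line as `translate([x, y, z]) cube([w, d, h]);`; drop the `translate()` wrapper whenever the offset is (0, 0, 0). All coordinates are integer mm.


translate([481, 198, 0]) cube([84, 172, 1997]);
translate([1470, 198, 0]) cube([84, 172, 1997]);
translate([481, 198, 1997]) cube([1073, 172, 52]);


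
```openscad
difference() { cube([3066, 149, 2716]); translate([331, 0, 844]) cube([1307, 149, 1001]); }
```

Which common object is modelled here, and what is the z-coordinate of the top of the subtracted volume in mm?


A wall with a window opening. The window head height is 1845 mm.

A wall with a rectangular opening subtracted — a window. Sill at z = 844, opening 1001 mm tall, so the head is at 844 + 1001 = 1845 mm.


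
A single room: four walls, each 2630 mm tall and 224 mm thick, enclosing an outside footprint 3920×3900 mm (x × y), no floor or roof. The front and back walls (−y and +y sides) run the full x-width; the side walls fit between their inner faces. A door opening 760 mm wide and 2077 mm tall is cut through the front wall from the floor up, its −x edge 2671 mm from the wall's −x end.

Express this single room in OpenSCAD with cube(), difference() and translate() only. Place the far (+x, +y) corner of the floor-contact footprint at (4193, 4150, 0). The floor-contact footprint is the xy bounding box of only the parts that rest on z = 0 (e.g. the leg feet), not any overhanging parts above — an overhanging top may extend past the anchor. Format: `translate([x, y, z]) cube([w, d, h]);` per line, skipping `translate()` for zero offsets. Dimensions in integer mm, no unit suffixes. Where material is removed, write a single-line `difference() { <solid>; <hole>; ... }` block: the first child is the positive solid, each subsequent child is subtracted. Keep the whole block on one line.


difference() { translate([273, 250, 0]) cube([3920, 224, 2630]); translate([2944, 250, 0]) cube([760, 224, 2077]); }
translate([273, 3926, 0]) cube([3920, 224, 2630]);
translate([273, 474, 0]) cube([224, 3452, 2630]);
translate([3969, 474, 0]) cube([224, 3452, 2630]);


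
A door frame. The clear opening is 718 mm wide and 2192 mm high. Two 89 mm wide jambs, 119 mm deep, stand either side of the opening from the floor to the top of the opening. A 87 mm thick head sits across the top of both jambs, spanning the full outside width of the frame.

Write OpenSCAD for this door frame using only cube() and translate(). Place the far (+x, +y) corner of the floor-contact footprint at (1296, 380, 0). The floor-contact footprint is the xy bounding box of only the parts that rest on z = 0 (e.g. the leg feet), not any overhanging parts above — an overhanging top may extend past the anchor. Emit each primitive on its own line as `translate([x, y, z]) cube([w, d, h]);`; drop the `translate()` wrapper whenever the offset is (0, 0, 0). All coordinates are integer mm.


translate([400, 261, 0]) cube([89, 119, 2192]);
translate([1207, 261, 0]) cube([89, 119, 2192]);
translate([400, 261, 2192]) cube([896, 119, 87]);


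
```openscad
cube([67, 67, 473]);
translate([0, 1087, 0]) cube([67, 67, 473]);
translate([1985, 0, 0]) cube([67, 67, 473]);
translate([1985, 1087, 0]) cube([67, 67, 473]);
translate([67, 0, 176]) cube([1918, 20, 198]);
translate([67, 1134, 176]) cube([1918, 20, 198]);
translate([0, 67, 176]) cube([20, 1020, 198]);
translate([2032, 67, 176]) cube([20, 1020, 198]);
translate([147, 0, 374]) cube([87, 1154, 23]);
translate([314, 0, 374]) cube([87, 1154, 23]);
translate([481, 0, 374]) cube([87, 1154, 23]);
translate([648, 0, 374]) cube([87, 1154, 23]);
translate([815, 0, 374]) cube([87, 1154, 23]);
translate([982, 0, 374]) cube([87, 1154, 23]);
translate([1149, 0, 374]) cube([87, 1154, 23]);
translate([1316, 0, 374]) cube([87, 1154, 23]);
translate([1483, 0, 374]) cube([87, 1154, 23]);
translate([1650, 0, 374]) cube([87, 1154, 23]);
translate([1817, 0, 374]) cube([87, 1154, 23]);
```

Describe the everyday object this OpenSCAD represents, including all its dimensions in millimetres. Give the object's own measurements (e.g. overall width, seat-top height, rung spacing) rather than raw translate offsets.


A bed frame 2052 mm long (x) by 1154 mm wide (y). Four 67×67 mm corner posts, 473 mm tall, at the corners of the footprint. Four rails of 20 mm thickness and 198 mm height run between adjacent posts with their undersides at z = 176 mm, their outer faces flush with the outside of the frame (the two x-running rails run between the posts' inner faces; the two y-running rails run between the posts' inner faces). 11 slats, each 87 mm wide (x) and 23 mm thick, lie across the top of the two x-running rails, running the full 1154 mm width of the frame in y; along x they sit between the end posts with a 80 mm gap after the −x posts and between neighbouring slats, leaving 81 mm before the +x posts.


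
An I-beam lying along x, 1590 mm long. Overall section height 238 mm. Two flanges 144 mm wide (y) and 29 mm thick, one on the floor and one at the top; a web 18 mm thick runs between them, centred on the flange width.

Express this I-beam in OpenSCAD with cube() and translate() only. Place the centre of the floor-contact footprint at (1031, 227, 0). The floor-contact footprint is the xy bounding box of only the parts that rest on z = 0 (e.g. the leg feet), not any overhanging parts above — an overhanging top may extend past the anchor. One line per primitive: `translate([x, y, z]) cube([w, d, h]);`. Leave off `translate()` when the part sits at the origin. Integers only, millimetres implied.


translate([236, 155, 0]) cube([1590, 144, 29]);
translate([236, 218, 29]) cube([1590, 18, 180]);
translate([236, 155, 209]) cube([1590, 144, 29]);


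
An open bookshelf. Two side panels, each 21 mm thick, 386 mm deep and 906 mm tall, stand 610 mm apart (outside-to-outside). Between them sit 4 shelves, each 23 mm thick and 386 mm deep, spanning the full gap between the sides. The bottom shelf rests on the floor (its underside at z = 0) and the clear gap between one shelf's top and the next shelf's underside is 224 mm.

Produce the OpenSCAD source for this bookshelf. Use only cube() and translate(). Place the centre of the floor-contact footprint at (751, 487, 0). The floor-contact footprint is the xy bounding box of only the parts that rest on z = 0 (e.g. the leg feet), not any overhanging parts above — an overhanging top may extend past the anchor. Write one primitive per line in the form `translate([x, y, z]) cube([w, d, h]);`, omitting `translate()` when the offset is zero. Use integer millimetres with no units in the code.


translate([446, 294, 0]) cube([21, 386, 906]);
translate([1035, 294, 0]) cube([21, 386, 906]);
translate([467, 294, 0]) cube([568, 386, 23]);
translate([467, 294, 247]) cube([568, 386, 23]);
translate([467, 294, 494]) cube([568, 386, 23]);
translate([467, 294, 741]) cube([568, 386, 23]);


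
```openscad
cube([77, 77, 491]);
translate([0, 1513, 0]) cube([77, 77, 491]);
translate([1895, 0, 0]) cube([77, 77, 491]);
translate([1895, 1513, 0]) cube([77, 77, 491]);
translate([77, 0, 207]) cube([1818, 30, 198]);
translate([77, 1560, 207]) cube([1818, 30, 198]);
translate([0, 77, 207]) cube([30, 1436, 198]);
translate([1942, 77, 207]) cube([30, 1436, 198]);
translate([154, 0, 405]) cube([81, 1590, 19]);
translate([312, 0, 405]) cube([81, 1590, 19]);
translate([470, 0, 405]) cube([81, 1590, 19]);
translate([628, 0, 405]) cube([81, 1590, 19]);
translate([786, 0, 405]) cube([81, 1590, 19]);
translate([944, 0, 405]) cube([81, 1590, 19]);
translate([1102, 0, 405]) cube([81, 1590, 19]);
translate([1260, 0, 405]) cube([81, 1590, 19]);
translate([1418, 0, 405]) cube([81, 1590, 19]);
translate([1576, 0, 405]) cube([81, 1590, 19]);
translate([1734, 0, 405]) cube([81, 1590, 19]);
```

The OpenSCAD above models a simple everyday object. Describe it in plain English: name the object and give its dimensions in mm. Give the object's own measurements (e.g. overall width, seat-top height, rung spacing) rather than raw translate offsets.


A bed frame 1972 mm long (x) by 1590 mm wide (y). Four 77×77 mm corner posts, 491 mm tall, at the corners of the footprint. Four rails of 30 mm thickness and 198 mm height run between adjacent posts with their undersides at z = 207 mm, their outer faces flush with the outside of the frame (the two x-running rails run between the posts' inner faces; the two y-running rails run between the posts' inner faces). 11 slats, each 81 mm wide (x) and 19 mm thick, lie across the top of the two x-running rails, running the full 1590 mm width of the frame in y; along x they sit between the end posts with a 77 mm gap after the −x posts and between neighbouring slats, leaving 80 mm before the +x posts.


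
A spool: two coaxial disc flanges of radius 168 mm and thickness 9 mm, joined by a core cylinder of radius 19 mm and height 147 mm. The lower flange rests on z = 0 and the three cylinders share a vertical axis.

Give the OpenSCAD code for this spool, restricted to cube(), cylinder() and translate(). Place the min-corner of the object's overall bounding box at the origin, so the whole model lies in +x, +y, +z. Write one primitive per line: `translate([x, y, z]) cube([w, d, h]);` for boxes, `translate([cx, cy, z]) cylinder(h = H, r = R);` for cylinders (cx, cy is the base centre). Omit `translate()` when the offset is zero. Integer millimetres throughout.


translate([168, 168, 0]) cylinder(h = 9, r = 168);
translate([168, 168, 9]) cylinder(h = 147, r = 19);
translate([168, 168, 156]) cylinder(h = 9, r = 168);


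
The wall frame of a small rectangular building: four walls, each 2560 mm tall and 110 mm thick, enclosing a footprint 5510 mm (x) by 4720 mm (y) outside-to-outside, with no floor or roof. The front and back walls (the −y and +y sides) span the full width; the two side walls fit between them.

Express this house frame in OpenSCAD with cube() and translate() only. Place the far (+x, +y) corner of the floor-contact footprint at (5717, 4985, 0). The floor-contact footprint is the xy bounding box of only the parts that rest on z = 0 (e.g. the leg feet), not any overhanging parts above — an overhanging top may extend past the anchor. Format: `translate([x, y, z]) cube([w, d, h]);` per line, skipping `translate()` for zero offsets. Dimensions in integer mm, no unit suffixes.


translate([207, 265, 0]) cube([5510, 110, 2560]);
translate([207, 4875, 0]) cube([5510, 110, 2560]);
translate([207, 375, 0]) cube([110, 4500, 2560]);
translate([5607, 375, 0]) cube([110, 4500, 2560]);


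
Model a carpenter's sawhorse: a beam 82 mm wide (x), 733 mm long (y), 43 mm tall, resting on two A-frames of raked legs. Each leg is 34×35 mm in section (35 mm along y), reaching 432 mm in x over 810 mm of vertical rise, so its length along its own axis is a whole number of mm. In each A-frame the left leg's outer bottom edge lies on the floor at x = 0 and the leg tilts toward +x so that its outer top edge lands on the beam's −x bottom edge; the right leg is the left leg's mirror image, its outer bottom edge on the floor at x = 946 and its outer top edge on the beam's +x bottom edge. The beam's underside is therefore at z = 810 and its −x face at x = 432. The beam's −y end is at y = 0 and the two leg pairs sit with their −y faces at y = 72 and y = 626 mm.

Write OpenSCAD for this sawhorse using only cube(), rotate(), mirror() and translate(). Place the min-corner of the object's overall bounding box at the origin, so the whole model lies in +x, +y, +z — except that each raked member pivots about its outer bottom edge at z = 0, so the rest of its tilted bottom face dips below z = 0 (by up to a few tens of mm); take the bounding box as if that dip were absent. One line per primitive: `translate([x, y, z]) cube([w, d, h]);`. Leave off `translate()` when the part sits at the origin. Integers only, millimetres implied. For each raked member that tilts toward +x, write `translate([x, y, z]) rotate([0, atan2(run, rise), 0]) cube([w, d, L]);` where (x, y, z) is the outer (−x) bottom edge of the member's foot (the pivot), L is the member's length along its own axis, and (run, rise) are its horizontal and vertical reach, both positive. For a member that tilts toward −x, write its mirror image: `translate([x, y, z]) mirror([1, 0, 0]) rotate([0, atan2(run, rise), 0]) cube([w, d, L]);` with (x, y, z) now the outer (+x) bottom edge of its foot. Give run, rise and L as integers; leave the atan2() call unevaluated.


translate([432, 0, 810]) cube([82, 733, 43]);
translate([0, 72, 0]) rotate([0, atan2(432, 810), 0]) cube([34, 35, 918]);
translate([946, 72, 0]) mirror([1, 0, 0]) rotate([0, atan2(432, 810), 0]) cube([34, 35, 918]);
translate([0, 626, 0]) rotate([0, atan2(432, 810), 0]) cube([34, 35, 918]);
translate([946, 626, 0]) mirror([1, 0, 0]) rotate([0, atan2(432, 810), 0]) cube([34, 35, 918]);


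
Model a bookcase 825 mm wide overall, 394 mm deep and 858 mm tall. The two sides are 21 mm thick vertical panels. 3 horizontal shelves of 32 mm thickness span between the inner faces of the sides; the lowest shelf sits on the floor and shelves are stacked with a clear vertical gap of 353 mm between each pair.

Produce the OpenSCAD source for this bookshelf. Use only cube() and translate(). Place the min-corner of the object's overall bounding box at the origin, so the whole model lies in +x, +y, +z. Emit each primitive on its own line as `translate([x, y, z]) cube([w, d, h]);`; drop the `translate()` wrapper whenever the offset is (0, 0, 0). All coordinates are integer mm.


cube([21, 394, 858]);
translate([804, 0, 0]) cube([21, 394, 858]);
translate([21, 0, 0]) cube([783, 394, 32]);
translate([21, 0, 385]) cube([783, 394, 32]);
translate([21, 0, 770]) cube([783, 394, 32]);


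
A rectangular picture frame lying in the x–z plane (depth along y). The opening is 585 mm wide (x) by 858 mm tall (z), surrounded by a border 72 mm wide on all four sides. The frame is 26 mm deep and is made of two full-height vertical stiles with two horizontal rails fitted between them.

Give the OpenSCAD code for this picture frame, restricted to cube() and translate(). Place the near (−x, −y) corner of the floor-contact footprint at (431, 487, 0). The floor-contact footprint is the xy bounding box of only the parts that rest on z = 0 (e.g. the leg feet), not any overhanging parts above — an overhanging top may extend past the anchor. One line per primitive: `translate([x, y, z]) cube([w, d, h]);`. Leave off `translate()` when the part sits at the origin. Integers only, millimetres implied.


translate([431, 487, 0]) cube([72, 26, 1002]);
translate([1088, 487, 0]) cube([72, 26, 1002]);
translate([503, 487, 0]) cube([585, 26, 72]);
translate([503, 487, 930]) cube([585, 26, 72]);


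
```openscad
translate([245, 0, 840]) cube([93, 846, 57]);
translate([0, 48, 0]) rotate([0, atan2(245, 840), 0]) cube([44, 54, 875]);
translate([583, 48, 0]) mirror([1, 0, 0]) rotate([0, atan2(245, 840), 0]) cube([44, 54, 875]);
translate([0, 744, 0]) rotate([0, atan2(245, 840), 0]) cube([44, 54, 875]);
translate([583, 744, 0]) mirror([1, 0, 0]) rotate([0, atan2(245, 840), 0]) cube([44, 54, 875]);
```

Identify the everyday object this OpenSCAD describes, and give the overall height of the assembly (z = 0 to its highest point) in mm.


A sawhorse. The overall height is 897 mm.

A beam across two mirrored pairs of raked legs — a sawhorse. The beam's underside is at z = 840 (matching the legs' vertical rise in atan2(245, 840)) and the beam is 57 mm tall, so its top is at 840 + 57 = 897 mm. The raked legs top out at the beam's underside, so that is the highest point.


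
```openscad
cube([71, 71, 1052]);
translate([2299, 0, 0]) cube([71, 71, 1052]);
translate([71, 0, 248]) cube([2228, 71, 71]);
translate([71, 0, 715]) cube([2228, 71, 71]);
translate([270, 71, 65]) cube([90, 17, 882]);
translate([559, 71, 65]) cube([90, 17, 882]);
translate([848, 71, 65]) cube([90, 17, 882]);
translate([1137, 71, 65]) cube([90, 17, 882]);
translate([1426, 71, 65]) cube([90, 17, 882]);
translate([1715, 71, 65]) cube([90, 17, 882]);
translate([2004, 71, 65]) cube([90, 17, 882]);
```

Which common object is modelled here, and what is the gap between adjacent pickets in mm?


A fence section. The picket gap is 199 mm.

Two posts, two rails, 7 pickets — a fence section. Span 2228 mm holds 7 pickets of 90 mm with 8 equal gaps: ⌊(2228 − 7·90) / 8⌋ = 199 mm.


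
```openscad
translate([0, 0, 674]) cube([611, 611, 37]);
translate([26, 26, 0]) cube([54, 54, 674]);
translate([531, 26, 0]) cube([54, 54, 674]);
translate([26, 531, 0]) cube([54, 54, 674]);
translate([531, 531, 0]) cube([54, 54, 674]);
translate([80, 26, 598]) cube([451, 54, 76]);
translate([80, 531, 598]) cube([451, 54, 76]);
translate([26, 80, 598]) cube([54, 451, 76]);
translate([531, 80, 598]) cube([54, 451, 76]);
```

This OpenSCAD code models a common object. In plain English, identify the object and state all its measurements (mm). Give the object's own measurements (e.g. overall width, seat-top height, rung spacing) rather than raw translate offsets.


A table: top 611 mm (x) × 611 mm (y), 37 mm thick, upper face at z = 711 mm, on four 54×54 mm square legs, each inset 26 mm from the nearest pair of top edges from z = 0 to the bottom of the top. Four apron rails, 54 mm thick and 76 mm tall, run between adjacent legs with their top edges flush with the underside of the top and their outer faces flush with the legs' outer faces.


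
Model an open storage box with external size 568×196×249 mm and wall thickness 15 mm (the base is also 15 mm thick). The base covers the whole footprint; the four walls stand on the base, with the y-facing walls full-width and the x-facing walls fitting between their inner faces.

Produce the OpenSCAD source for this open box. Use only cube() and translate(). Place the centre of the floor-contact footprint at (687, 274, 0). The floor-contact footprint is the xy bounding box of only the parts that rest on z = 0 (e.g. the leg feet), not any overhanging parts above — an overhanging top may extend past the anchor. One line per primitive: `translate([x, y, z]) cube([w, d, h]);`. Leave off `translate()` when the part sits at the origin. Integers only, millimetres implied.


translate([403, 176, 0]) cube([568, 196, 15]);
translate([403, 176, 15]) cube([568, 15, 234]);
translate([403, 357, 15]) cube([568, 15, 234]);
translate([403, 191, 15]) cube([15, 166, 234]);
translate([956, 191, 15]) cube([15, 166, 234]);


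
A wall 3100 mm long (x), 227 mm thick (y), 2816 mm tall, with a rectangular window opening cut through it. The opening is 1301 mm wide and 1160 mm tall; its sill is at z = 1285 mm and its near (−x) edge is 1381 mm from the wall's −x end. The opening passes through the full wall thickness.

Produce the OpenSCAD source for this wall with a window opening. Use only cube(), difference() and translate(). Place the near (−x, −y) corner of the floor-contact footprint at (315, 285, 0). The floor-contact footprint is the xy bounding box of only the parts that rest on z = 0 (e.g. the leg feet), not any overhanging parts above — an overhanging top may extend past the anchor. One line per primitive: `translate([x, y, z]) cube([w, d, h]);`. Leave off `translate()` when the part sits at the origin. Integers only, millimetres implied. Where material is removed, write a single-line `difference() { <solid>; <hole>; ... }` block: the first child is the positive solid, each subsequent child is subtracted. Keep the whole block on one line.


difference() { translate([315, 285, 0]) cube([3100, 227, 2816]); translate([1696, 285, 1285]) cube([1301, 227, 1160]); }


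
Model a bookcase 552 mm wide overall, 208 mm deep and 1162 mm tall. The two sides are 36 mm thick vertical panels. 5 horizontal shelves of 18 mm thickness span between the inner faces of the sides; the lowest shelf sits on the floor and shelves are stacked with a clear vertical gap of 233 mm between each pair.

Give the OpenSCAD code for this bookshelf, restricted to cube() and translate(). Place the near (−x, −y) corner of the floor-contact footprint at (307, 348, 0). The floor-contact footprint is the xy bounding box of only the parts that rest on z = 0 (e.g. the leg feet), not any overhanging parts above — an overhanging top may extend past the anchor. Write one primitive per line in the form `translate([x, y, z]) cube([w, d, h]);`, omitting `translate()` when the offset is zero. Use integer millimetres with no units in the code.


translate([307, 348, 0]) cube([36, 208, 1162]);
translate([823, 348, 0]) cube([36, 208, 1162]);
translate([343, 348, 0]) cube([480, 208, 18]);
translate([343, 348, 251]) cube([480, 208, 18]);
translate([343, 348, 502]) cube([480, 208, 18]);
translate([343, 348, 753]) cube([480, 208, 18]);
translate([343, 348, 1004]) cube([480, 208, 18]);


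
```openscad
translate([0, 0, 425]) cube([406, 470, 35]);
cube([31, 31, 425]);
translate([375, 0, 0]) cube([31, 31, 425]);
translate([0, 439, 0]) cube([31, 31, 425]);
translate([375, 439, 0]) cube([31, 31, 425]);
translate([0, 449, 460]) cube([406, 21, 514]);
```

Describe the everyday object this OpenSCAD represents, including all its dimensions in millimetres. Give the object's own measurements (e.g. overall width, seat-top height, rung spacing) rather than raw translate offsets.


A chair. The seat is a 406×470×35 mm slab with its top at z = 460 mm, on four 31×31 mm corner legs (flush with the seat edges, standing on z = 0). A flat backrest 21 mm thick, 514 mm tall, spans the full seat width and rises from the seat top along its +y edge, rear face flush with the rear of the seat.


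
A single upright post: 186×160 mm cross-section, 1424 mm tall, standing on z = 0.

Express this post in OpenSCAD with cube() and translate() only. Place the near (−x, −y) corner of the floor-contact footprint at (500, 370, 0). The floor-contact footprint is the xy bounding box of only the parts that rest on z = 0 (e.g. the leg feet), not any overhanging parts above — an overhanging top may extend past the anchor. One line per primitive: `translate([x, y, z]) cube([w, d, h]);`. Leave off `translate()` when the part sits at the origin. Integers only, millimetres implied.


translate([500, 370, 0]) cube([186, 160, 1424]);


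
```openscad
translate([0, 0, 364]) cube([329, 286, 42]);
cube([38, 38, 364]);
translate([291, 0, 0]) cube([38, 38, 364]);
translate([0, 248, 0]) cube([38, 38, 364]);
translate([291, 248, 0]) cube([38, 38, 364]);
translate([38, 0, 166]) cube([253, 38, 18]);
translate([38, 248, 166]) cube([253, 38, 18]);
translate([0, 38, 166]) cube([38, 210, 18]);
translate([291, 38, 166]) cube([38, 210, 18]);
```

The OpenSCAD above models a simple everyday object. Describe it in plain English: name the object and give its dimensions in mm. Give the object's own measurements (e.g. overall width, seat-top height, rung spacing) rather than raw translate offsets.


A four-legged stool. The seat is a 329×286×42 mm slab whose top surface is at z = 406 mm; four square legs, each 38×38 mm in cross-section, run from the floor (z = 0) to the underside of the seat, each flush with a corner of the seat. Four stretchers, 38 mm wide and 18 mm tall, connect adjacent legs with their undersides at z = 166 mm, each running between the inner faces of the legs it joins and aligned with the legs' outer faces on the other axis.


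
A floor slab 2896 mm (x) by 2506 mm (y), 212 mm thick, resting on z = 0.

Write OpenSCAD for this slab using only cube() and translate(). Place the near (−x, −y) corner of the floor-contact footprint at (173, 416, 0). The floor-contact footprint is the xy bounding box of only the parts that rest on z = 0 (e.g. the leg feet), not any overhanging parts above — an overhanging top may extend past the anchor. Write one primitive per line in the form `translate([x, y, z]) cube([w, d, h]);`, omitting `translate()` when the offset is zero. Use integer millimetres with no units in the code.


translate([173, 416, 0]) cube([2896, 2506, 212]);


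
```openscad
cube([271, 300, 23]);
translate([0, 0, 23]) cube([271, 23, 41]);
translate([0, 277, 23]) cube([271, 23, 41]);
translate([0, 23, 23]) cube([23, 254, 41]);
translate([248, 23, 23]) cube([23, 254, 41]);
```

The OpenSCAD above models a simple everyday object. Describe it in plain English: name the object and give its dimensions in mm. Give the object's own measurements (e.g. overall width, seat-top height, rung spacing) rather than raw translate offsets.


An open-topped rectangular box: outside dimensions 271×300×64 mm, with a uniform wall and base thickness of 23 mm. The base is a full 271×300 slab on the floor; four walls sit on top of the base. The front and back walls (the −y and +y sides) span the full width; the two side walls fit between them.


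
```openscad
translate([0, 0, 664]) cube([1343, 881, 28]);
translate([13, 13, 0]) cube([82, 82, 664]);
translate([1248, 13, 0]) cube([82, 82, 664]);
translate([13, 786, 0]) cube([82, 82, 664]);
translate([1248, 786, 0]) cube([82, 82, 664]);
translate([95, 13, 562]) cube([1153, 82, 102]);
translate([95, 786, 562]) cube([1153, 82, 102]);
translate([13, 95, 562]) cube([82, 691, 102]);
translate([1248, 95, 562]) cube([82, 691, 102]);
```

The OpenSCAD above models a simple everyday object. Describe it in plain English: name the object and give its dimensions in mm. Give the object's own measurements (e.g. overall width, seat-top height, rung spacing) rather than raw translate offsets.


A rectangular dining table. The top is 1343×881×28 mm with its upper surface at z = 692 mm. It stands on four 82×82 mm square legs, each inset 13 mm from the nearest pair of top edges, running from the floor to the underside of the top. Four apron rails, 82 mm thick and 102 mm tall, run between adjacent legs with their top edges flush with the underside of the top and their outer faces flush with the legs' outer faces.


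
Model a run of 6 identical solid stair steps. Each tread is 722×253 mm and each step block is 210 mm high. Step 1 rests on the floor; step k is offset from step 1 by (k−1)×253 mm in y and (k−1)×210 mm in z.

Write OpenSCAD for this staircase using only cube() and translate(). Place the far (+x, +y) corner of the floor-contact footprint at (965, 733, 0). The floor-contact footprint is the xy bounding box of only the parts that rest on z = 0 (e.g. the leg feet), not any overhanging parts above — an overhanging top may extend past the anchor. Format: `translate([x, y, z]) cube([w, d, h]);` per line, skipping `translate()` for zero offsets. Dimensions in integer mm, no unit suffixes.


translate([243, 480, 0]) cube([722, 253, 210]);
translate([243, 733, 210]) cube([722, 253, 210]);
translate([243, 986, 420]) cube([722, 253, 210]);
translate([243, 1239, 630]) cube([722, 253, 210]);
translate([243, 1492, 840]) cube([722, 253, 210]);
translate([243, 1745, 1050]) cube([722, 253, 210]);


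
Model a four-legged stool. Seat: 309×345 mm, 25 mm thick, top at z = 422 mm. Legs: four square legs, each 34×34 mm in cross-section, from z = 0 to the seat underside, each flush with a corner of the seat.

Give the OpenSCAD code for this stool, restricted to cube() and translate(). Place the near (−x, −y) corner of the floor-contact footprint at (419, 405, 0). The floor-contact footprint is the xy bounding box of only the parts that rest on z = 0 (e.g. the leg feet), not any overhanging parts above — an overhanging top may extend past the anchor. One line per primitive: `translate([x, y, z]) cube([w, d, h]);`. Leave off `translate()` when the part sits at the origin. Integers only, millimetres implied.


translate([419, 405, 397]) cube([309, 345, 25]);
translate([419, 405, 0]) cube([34, 34, 397]);
translate([694, 405, 0]) cube([34, 34, 397]);
translate([419, 716, 0]) cube([34, 34, 397]);
translate([694, 716, 0]) cube([34, 34, 397]);


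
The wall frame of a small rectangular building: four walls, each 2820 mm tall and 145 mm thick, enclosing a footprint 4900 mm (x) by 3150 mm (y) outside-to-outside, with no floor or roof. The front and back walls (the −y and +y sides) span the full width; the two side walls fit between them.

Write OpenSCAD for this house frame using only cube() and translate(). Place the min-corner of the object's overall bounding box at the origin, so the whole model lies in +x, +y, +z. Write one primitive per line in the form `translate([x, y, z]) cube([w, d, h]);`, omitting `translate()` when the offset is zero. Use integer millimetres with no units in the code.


cube([4900, 145, 2820]);
translate([0, 3005, 0]) cube([4900, 145, 2820]);
translate([0, 145, 0]) cube([145, 2860, 2820]);
translate([4755, 145, 0]) cube([145, 2860, 2820]);


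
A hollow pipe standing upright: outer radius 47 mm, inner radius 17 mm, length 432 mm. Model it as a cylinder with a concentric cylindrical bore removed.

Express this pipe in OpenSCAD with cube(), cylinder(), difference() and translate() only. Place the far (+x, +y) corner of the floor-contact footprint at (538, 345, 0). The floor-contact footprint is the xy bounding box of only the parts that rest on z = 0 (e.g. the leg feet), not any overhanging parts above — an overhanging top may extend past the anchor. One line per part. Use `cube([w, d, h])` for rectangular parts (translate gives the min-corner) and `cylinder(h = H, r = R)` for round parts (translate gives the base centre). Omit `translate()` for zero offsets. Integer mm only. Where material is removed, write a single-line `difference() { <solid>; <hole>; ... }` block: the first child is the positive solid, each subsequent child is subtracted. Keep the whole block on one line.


difference() { translate([491, 298, 0]) cylinder(h = 432, r = 47); translate([491, 298, 0]) cylinder(h = 432, r = 17); }


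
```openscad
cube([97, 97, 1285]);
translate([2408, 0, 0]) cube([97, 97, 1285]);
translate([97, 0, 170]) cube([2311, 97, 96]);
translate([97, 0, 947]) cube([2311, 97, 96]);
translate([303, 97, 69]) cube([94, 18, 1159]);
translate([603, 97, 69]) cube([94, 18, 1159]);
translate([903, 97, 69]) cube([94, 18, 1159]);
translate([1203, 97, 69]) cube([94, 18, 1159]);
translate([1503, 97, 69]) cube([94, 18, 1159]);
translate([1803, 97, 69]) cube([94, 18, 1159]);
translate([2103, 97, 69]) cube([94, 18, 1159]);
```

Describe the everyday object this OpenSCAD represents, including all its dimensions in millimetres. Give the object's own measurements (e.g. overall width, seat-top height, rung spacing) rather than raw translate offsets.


A fence section. Two 97×97 mm posts, 1285 mm tall, stand on the floor with a clear span of 2311 mm between their inner faces. Two horizontal rails of 97×96 mm section span the gap between the posts with their undersides at z = 170 mm and z = 947 mm, flush with the posts' −y face. 7 pickets, each 94 mm wide, 18 mm thick and 1159 mm tall, are fixed to the +y face of the rails with their bottoms at z = 69 mm, spaced across the span with a 206 mm gap after the −x post and between neighbouring pickets, with 211 mm left before the +x post.


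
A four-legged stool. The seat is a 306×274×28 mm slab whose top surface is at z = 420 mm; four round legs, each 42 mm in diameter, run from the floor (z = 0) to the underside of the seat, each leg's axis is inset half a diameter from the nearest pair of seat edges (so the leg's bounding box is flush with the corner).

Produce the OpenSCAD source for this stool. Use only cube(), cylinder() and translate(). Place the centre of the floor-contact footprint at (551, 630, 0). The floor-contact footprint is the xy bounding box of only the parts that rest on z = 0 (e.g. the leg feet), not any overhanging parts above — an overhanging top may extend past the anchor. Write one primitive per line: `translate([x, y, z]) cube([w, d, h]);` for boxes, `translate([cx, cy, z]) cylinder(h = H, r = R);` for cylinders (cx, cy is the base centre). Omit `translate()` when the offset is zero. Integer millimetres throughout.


translate([398, 493, 392]) cube([306, 274, 28]);
translate([419, 514, 0]) cylinder(h = 392, r = 21);
translate([683, 514, 0]) cylinder(h = 392, r = 21);
translate([419, 746, 0]) cylinder(h = 392, r = 21);
translate([683, 746, 0]) cylinder(h = 392, r = 21);


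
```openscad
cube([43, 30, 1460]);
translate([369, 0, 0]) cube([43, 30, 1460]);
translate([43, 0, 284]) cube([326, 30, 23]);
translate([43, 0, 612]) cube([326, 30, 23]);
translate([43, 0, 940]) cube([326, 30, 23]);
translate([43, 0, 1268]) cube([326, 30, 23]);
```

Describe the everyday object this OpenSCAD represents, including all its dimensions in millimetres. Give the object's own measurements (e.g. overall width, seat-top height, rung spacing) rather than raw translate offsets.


A straight ladder. Two 43×30 mm vertical rails, 1460 mm tall, stand 412 mm apart (outside-to-outside) with their front faces coplanar on the −y side. 4 rungs, each 30 mm deep and 23 mm tall, span between the inner faces of the rails, front faces flush with the rails. The lowest rung's underside is at z = 284 mm and rungs are spaced 328 mm apart (underside to underside).


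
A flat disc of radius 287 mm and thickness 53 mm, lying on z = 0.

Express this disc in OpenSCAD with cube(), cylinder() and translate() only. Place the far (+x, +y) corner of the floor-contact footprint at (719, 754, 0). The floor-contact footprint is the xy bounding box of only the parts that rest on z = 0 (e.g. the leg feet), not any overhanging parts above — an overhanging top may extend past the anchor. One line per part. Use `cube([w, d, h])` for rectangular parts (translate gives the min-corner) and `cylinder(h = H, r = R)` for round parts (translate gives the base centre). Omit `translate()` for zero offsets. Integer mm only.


translate([432, 467, 0]) cylinder(h = 53, r = 287);


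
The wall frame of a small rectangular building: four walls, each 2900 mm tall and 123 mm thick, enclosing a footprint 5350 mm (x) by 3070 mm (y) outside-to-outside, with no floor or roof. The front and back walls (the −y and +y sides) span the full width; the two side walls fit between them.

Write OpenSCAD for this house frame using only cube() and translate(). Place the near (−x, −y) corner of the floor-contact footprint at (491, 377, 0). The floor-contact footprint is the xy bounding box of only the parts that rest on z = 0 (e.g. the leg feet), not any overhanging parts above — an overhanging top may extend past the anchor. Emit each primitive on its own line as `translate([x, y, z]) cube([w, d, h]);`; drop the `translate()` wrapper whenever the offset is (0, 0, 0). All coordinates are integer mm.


translate([491, 377, 0]) cube([5350, 123, 2900]);
translate([491, 3324, 0]) cube([5350, 123, 2900]);
translate([491, 500, 0]) cube([123, 2824, 2900]);
translate([5718, 500, 0]) cube([123, 2824, 2900]);


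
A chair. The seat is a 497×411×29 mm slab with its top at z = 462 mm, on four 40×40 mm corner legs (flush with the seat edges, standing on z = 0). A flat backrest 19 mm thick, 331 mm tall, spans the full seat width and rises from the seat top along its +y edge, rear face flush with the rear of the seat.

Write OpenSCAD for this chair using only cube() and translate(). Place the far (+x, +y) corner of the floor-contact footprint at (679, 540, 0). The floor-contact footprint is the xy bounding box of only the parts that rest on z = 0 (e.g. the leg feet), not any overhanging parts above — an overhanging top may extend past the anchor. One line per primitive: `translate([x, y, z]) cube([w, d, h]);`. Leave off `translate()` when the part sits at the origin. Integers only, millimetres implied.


// leg_h = 462 - 29 = 433
translate([182, 129, 433]) cube([497, 411, 29]);
translate([182, 129, 0]) cube([40, 40, 433]);
translate([639, 129, 0]) cube([40, 40, 433]);
translate([182, 500, 0]) cube([40, 40, 433]);
translate([639, 500, 0]) cube([40, 40, 433]);
translate([182, 521, 462]) cube([497, 19, 331]);


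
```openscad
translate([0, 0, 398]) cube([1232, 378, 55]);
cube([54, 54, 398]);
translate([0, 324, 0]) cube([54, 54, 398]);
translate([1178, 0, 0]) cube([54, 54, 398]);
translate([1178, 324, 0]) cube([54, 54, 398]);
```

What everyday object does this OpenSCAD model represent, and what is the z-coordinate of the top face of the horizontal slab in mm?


A bench. The seat-top height is 453 mm.

A long slab on four corner posts — a bench. The slab sits at z = 398 with thickness 55, so the top is 398 + 55 = 453 mm.


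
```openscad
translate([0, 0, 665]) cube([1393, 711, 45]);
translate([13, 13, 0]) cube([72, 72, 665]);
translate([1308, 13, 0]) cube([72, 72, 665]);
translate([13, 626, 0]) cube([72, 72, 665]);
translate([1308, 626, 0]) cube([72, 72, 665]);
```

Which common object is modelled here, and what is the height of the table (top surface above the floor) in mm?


A table. The table height is 710 mm.

A 1393×711×45 slab sits at z = 665 on four 72 mm square posts — a table. The top surface is at 665 + 45 = 710 mm.


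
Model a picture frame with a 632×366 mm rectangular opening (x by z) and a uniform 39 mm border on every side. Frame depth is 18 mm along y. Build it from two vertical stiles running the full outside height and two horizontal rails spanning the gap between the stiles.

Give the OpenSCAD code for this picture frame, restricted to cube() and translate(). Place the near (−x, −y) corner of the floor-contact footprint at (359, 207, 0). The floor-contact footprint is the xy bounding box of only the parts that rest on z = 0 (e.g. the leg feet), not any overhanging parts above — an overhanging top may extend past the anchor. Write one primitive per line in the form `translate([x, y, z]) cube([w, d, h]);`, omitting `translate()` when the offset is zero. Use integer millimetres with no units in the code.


translate([359, 207, 0]) cube([39, 18, 444]);
translate([1030, 207, 0]) cube([39, 18, 444]);
translate([398, 207, 0]) cube([632, 18, 39]);
translate([398, 207, 405]) cube([632, 18, 39]);


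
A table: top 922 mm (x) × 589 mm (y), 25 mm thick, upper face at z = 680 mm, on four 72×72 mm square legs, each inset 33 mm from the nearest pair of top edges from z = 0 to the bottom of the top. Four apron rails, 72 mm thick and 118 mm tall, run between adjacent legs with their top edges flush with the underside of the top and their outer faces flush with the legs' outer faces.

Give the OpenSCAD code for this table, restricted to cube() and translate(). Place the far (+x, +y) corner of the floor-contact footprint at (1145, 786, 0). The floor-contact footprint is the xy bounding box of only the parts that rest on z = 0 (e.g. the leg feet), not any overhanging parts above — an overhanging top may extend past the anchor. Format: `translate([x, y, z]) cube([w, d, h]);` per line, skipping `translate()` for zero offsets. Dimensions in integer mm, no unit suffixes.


translate([256, 230, 655]) cube([922, 589, 25]);
translate([289, 263, 0]) cube([72, 72, 655]);
translate([1073, 263, 0]) cube([72, 72, 655]);
translate([289, 714, 0]) cube([72, 72, 655]);
translate([1073, 714, 0]) cube([72, 72, 655]);
translate([361, 263, 537]) cube([712, 72, 118]);
translate([361, 714, 537]) cube([712, 72, 118]);
translate([289, 335, 537]) cube([72, 379, 118]);
translate([1073, 335, 537]) cube([72, 379, 118]);
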